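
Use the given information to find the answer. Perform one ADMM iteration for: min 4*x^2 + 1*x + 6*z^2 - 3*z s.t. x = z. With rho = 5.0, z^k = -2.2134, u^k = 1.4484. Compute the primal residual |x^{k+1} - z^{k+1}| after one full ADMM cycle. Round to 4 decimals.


ADMM iteration with rho = 5.0, z^k = -2.2134, u^k = 1.4484
Step 1: x-update.
Minimize 4*x^2 + 1*x + (5.0/2)*(x + 2.2134 + 1.4484)^2
FOC: (2*4 + 5.0)*x = -1 + 5.0*(-2.2134 - 1.4484)
x^{k+1} = -1.4853
Step 2: z-update.
Minimize 6*z^2 - 3*z + (5.0/2)*(-1.4853 - z + 1.4484)^2
FOC: (2*6 + 5.0)*z = 3 + 5.0*(-1.4853 + 1.4484)
z^{k+1} = 0.1656
Step 3: u-update.
u^{k+1} = 1.4484 - 1.4853 - 0.1656 = -0.2025
Step 4: Primal residual = |-1.4853 - 0.1656| = 1.6509


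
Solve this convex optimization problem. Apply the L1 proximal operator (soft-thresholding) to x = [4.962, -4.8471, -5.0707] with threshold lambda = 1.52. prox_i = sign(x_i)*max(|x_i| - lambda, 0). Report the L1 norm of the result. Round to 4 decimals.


Soft-thresholding with lambda = 1.52:
prox(4.962) = sign(4.962)*max(|4.962| - 1.52, 0) = 3.442
prox(-4.8471) = sign(-4.8471)*max(|-4.8471| - 1.52, 0) = -3.3271
prox(-5.0707) = sign(-5.0707)*max(|-5.0707| - 1.52, 0) = -3.5507
prox(x) = [3.442, -3.3271, -3.5507]
||prox(x)||_1 = 3.442 + 3.3271 + 3.5507 = 10.3198


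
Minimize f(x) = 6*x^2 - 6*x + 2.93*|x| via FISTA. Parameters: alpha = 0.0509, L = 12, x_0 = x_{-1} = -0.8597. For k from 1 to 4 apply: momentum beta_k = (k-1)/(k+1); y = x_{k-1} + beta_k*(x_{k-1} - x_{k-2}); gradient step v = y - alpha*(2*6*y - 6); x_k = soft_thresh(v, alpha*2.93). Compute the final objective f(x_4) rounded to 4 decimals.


FISTA on f(x) = 6*x^2 - 6*x + 2.93*|x|
L = 12, alpha = 0.0509
Iteration 1: beta = 0.0, y = -0.8597 + 0.0*(-0.8597 + 0.8597) = -0.8597
  grad(y) = -16.3164, v = y - alpha*grad = -0.0292
  prox(v) = soft_thresh(-0.0292, 0.1491) = 0.0
Iteration 2: beta = 0.3333, y = 0.0 + 0.3333*(0.0 + 0.8597) = 0.2866
  grad(y) = -2.5612, v = y - alpha*grad = 0.4169
  prox(v) = soft_thresh(0.4169, 0.1491) = 0.2678
Iteration 3: beta = 0.5, y = 0.2678 + 0.5*(0.2678 - 0.0) = 0.4017
  grad(y) = -1.1797, v = y - alpha*grad = 0.4617
  prox(v) = soft_thresh(0.4617, 0.1491) = 0.3126
Iteration 4: beta = 0.6, y = 0.3126 + 0.6*(0.3126 - 0.2678) = 0.3395
  grad(y) = -1.9262, v = y - alpha*grad = 0.4375
  prox(v) = soft_thresh(0.4375, 0.1491) = 0.2884
f(x_4) = 6*0.2884^2 - 6*0.2884 + 2.93*|0.2884| = -0.3863


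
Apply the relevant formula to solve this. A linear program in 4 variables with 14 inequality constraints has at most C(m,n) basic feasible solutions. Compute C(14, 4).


Each vertex corresponds to some choice of n active constraints out of m, so the number of vertices is at most C(m, n) = m! / (n!(m-n)!).
m = 14, n = 4
Numerator: 14 * 13 * 12 * 11
Denominator: 4! = 24
C(14, 4) = 1001


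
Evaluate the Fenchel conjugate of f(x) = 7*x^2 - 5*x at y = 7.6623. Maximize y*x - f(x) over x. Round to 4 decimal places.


f*(y) = sup_x {y*x - a*x^2 - b*x} = sup_x {(y-b)*x - a*x^2}
FOC: (y - b) - 2a*x = 0 => x* = (y - b)/(2a)
x* = (7.6623 + 5)/(2*7) = 0.9045
f*(7.6623) = (y-b)^2/(4a) = (7.6623 + 5)^2/(4*7)
= 160.3338/28 = 5.7262


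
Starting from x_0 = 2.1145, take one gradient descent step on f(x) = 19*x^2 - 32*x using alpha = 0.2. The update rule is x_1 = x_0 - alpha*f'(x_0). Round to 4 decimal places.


We compute the gradient at x_0 and apply the update.
f'(x) = 38*x - 32
f'(2.1145) = 38*2.1145 - 32 = 48.351
x_1 = 2.1145 - 0.2*48.351 = -7.5557


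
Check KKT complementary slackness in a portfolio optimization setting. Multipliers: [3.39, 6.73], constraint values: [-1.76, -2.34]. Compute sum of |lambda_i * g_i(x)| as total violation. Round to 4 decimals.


KKT complementary slackness check:
lambda_1 * g_1 = 3.39 * -1.76 = -5.9664
lambda_2 * g_2 = 6.73 * -2.34 = -15.7482
Total violation = 5.9664 + 15.7482 = 21.7146


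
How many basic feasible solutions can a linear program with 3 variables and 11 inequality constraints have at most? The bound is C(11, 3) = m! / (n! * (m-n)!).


Each vertex corresponds to some choice of n active constraints out of m, so the number of vertices is at most C(m, n) = m! / (n!(m-n)!).
m = 11, n = 3
Numerator: 11 * 10 * 9
Denominator: 3! = 6
C(11, 3) = 165


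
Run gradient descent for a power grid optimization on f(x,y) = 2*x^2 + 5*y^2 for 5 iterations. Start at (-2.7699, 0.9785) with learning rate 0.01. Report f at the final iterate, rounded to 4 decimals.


Gradient descent on f(x,y) = 2*x^2 + 5*y^2.
Starting point: (-2.7699, 0.9785), alpha = 0.01
Step 1: grad_x = 2*2*-2.7699 = -11.0796, grad_y = 2*5*0.9785 = 9.785
  x_1 = -2.7699 - 0.01*-11.0796 = -2.6591
  y_1 = 0.9785 - 0.01*9.785 = 0.8807
Step 2: grad_x = 2*2*-2.6591 = -10.6364, grad_y = 2*5*0.8807 = 8.8065
  x_2 = -2.6591 - 0.01*-10.6364 = -2.5527
  y_2 = 0.8807 - 0.01*8.8065 = 0.7926
Step 3: grad_x = 2*2*-2.5527 = -10.211, grad_y = 2*5*0.7926 = 7.9259
  x_3 = -2.5527 - 0.01*-10.211 = -2.4506
  y_3 = 0.7926 - 0.01*7.9259 = 0.7133
Step 4: grad_x = 2*2*-2.4506 = -9.8025, grad_y = 2*5*0.7133 = 7.1333
  x_4 = -2.4506 - 0.01*-9.8025 = -2.3526
  y_4 = 0.7133 - 0.01*7.1333 = 0.642
Step 5: grad_x = 2*2*-2.3526 = -9.4104, grad_y = 2*5*0.642 = 6.4199
  x_5 = -2.3526 - 0.01*-9.4104 = -2.2585
  y_5 = 0.642 - 0.01*6.4199 = 0.5778
f(-2.2585, 0.5778) = 2*(-2.2585)^2 + 5*0.5778^2 = 11.8709


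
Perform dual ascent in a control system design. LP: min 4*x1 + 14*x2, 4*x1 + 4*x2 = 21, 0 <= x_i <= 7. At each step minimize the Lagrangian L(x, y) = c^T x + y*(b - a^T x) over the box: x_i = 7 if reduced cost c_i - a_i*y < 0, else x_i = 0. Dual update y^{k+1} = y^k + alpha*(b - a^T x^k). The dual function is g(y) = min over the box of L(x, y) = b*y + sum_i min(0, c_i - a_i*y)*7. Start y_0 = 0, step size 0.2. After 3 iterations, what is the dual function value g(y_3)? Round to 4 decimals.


Dual ascent for LP: min 4*x1 + 14*x2, 4*x1 + 4*x2 = 21, 0 <= x_i <= 7
Step 1: y^k = 0.0, reduced costs: (4.0, 14.0)
  x^k = (0.0, 0.0), subgradient = b - a^T x = 21.0
  y^{k+1} = 0.0 + 0.2*21.0 = 4.2
Step 2: y^k = 4.2, reduced costs: (-12.8, -2.8)
  x^k = (7.0, 7.0), subgradient = b - a^T x = -35.0
  y^{k+1} = 4.2 + 0.2*-35.0 = -2.8
Step 3: y^k = -2.8, reduced costs: (15.2, 25.2)
  x^k = (0.0, 0.0), subgradient = b - a^T x = 21.0
  y^{k+1} = -2.8 + 0.2*21.0 = 1.4
Dual objective at y_3 = 1.4: reduced costs (-1.6, 8.4), box minimizer x = (7.0, 0.0)
g(y_3) = b*y + (c1 - a1*y)*x1 + (c2 - a2*y)*x2 = 21*1.4 + (-1.6)*7.0 + 8.4*0.0 = 29.4 - 11.2 + 0.0 = 18.2


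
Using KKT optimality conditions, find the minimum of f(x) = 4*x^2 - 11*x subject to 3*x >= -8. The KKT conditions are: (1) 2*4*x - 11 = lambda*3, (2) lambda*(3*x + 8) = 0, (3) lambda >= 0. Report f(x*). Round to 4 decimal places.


Step 1: Try lambda = 0 (constraint inactive).
Stationarity: 2*4*x - 11 = 0
x* = 11/(2*4) = 1.375
Check constraint: 3*1.375 = 4.125 >= -8 -- satisfied.
Step 2: Compute optimal value.
f(x*) = 4*1.375^2 - 11*1.375 = -7.5625


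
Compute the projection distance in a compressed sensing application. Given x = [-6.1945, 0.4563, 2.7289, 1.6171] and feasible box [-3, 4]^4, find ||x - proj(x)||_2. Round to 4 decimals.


Project each component onto [-3, 4].
clip(-6.1945) = -3.0, clip(0.4563) = 0.4563, clip(2.7289) = 2.7289, clip(1.6171) = 1.6171
Projection = [-3.0, 0.4563, 2.7289, 1.6171]
Squared diffs: [10.2048, 0.0, 0.0, 0.0]
Distance = sqrt(10.2048) = 3.1945


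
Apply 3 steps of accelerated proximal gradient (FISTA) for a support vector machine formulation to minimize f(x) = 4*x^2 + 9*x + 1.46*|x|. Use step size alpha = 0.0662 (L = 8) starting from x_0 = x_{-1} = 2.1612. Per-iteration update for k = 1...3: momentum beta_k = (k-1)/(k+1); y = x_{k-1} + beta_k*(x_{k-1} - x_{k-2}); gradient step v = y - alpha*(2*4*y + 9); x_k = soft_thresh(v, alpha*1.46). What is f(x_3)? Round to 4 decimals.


FISTA on f(x) = 4*x^2 + 9*x + 1.46*|x|
L = 8, alpha = 0.0662
Iteration 1: beta = 0.0, y = 2.1612 + 0.0*(2.1612 - 2.1612) = 2.1612
  grad(y) = 26.2896, v = y - alpha*grad = 0.4208
  prox(v) = soft_thresh(0.4208, 0.0967) = 0.3242
Iteration 2: beta = 0.3333, y = 0.3242 + 0.3333*(0.3242 - 2.1612) = -0.2882
  grad(y) = 6.6947, v = y - alpha*grad = -0.7314
  prox(v) = soft_thresh(-0.7314, 0.0967) = -0.6347
Iteration 3: beta = 0.5, y = -0.6347 + 0.5*(-0.6347 - 0.3242) = -1.1141
  grad(y) = 0.0869, v = y - alpha*grad = -1.1199
  prox(v) = soft_thresh(-1.1199, 0.0967) = -1.0232
f(x_3) = 4*(-1.0232)^2 + 9*(-1.0232) + 1.46*|-1.0232| = -3.5271


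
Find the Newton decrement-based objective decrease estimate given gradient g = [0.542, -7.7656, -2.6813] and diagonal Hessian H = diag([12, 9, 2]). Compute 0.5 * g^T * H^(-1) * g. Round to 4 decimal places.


Step 1: H is diagonal, so H^(-1) * g = [0.0452, -0.8628, -1.3407].
Step 2: g^T H^(-1) g = sum_i g_i^2 / H_ii
  = (0.542)^2/12 + (-7.7656)^2/9 + (-2.6813)^2/2
  = 0.0245 + 6.7005 + 3.5947 = 10.3197
Step 3: Objective decrease = 0.5 * g^T H^(-1) g = 5.1598


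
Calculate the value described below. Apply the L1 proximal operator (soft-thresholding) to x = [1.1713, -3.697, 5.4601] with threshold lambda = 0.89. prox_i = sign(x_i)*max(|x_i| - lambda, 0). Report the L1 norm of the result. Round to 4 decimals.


Soft-thresholding with lambda = 0.89:
prox(1.1713) = sign(1.1713)*max(|1.1713| - 0.89, 0) = 0.2813
prox(-3.697) = sign(-3.697)*max(|-3.697| - 0.89, 0) = -2.807
prox(5.4601) = sign(5.4601)*max(|5.4601| - 0.89, 0) = 4.5701
prox(x) = [0.2813, -2.807, 4.5701]
||prox(x)||_1 = 0.2813 + 2.807 + 4.5701 = 7.6584


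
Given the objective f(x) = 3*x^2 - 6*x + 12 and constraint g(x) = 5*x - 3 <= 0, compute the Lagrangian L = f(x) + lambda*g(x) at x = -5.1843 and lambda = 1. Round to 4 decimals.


Step 1: Evaluate f(x).
f(-5.1843) = 3*(-5.1843)^2 - 6*(-5.1843) + 12 = 123.7367
Step 2: Evaluate g(x).
g(-5.1843) = 5*-5.1843 - 3 = -28.9215
Step 3: Compute Lagrangian.
L = 123.7367 + 1*-28.9215 = 94.8152


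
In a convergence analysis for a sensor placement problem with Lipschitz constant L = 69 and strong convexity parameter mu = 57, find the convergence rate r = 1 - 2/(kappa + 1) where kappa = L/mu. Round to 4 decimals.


Step 1: Compute the condition number.
kappa = L/mu = 69/57 = 1.2105
Step 2: Compute the convergence rate.
r = 1 - 2/(kappa + 1) = 1 - 2*mu/(L + mu) = (L - mu)/(L + mu) = 12/126 = 0.0952


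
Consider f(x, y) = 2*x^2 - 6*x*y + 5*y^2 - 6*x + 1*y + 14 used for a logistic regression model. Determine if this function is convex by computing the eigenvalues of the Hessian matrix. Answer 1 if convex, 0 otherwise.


The Hessian of f(x,y) = 2*x^2 - 6*x*y + 5*y^2 - 6*x + 1*y + 14 is:
H = [[4, -6], [-6, 10]]
Trace = 4 + 10 = 14
Determinant = 4*10 - (-6)^2 = 4
Discriminant = (14)^2 - 4*4 = 180.0
Eigenvalues: lambda_1 = 0.2918, lambda_2 = 13.7082
The function is convex.

1


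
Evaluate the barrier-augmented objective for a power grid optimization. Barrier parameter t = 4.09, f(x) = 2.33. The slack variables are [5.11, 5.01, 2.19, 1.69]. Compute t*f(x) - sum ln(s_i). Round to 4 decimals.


Step 1: Compute log-barrier.
ln values: [1.6312, 1.6114, 0.7839, 0.5247]
phi = -(1.6312 + 1.6114 + 0.7839 + 0.5247) = -4.5513
Step 2: Compute augmented objective.
t*f(x) = 4.09*2.33 = 9.5297
Total = 9.5297 - 4.5513 = 4.9784


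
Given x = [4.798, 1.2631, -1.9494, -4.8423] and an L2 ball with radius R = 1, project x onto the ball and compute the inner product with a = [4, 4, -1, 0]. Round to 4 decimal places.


Step 1: Compute ||x|| (intermediates to 6 decimals).
||x|| = sqrt(4.798^2 + 1.2631^2 + (-1.9494)^2 + (-4.8423)^2) = 7.201684
Step 2: Project.
Since ||x|| > R, scale = R/||x|| = 1/7.201684 = 0.138856, proj(x) = scale * x
proj(x) = [0.666231, 0.175389, -0.270686, -0.672382]
Step 3: Dot product.
a^T * proj(x) = 4*0.666231 + 4*0.175389 - 1*(-0.270686) + 0*(-0.672382) = 3.6372


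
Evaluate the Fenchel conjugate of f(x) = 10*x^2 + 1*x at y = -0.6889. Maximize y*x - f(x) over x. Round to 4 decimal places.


f*(y) = sup_x {y*x - a*x^2 - b*x} = sup_x {(y-b)*x - a*x^2}
FOC: (y - b) - 2a*x = 0 => x* = (y - b)/(2a)
x* = (-0.6889 - 1)/(2*10) = -0.0844
f*(-0.6889) = (y-b)^2/(4a) = (-0.6889 - 1)^2/(4*10)
= 2.8524/40 = 0.0713


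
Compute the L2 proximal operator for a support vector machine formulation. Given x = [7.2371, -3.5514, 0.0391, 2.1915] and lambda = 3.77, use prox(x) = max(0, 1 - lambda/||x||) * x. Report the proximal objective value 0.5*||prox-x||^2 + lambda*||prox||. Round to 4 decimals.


Step 1: Compute ||x||.
||x|| = 8.3542
Step 2: Compute scaling factor.
scale = max(0, 1 - 3.77/8.3542) = 0.5487
Step 3: prox(x) = [3.9712, -1.9488, 0.0215, 1.2025]
||prox(x)|| = 4.5842
Step 4: Proximal objective.
0.5*||prox-x||^2 = 7.1065
lambda*||prox|| = 17.2824
Total = 24.3888


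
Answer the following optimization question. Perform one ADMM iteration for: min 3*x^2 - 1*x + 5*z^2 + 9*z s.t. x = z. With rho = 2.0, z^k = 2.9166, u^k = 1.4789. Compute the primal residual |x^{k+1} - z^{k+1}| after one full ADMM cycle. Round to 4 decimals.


ADMM iteration with rho = 2.0, z^k = 2.9166, u^k = 1.4789
Step 1: x-update.
Minimize 3*x^2 - 1*x + (2.0/2)*(x - 2.9166 + 1.4789)^2
FOC: (2*3 + 2.0)*x = 1 + 2.0*(2.9166 - 1.4789)
x^{k+1} = 0.4844
Step 2: z-update.
Minimize 5*z^2 + 9*z + (2.0/2)*(0.4844 - z + 1.4789)^2
FOC: (2*5 + 2.0)*z = -9 + 2.0*(0.4844 + 1.4789)
z^{k+1} = -0.4228
Step 3: u-update.
u^{k+1} = 1.4789 + 0.4844 + 0.4228 = 2.3861
Step 4: Primal residual = |0.4844 + 0.4228| = 0.9072


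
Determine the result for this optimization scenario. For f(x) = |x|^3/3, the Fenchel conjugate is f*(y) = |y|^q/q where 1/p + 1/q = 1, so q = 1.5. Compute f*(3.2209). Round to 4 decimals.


The conjugate exponent q satisfies 1/p + 1/q = 1.
p = 3, so q = 3/(3 - 1) = 1.5
|y|^q = 3.2209^1.5 = 5.7805
f*(3.2209) = 5.7805 / 1.5 = 3.8537


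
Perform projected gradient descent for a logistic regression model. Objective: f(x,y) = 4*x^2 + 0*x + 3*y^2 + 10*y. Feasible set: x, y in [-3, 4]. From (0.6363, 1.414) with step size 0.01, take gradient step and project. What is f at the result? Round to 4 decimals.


Step 1: Compute gradient at (0.6363, 1.414).
grad_x = 2*4*0.6363 + 0 = 5.0904
grad_y = 2*3*1.414 + 10 = 18.484
Step 2: Gradient step.
x_raw = 0.6363 - 0.01*5.0904 = 0.5854
y_raw = 1.414 - 0.01*18.484 = 1.2292
Step 3: Project onto [-3, 4].
x_proj = clip(0.5854) = 0.5854
y_proj = clip(1.2292) = 1.2292
Step 4: Evaluate f.
f(0.5854, 1.2292) = 18.1949


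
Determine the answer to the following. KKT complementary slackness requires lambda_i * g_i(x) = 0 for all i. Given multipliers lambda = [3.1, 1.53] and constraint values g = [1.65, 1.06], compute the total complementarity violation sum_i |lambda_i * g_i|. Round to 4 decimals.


KKT complementary slackness check:
lambda_1 * g_1 = 3.1 * 1.65 = 5.115
lambda_2 * g_2 = 1.53 * 1.06 = 1.6218
Total violation = 5.115 + 1.6218 = 6.7368


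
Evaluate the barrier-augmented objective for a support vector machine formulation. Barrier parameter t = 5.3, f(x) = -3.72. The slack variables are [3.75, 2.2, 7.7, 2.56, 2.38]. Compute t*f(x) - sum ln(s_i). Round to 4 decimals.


Step 1: Compute log-barrier.
ln values: [1.3218, 0.7885, 2.0412, 0.94, 0.8671]
phi = -(1.3218 + 0.7885 + 2.0412 + 0.94 + 0.8671) = -5.9585
Step 2: Compute augmented objective.
t*f(x) = 5.3*-3.72 = -19.716
Total = -19.716 - 5.9585 = -25.6745


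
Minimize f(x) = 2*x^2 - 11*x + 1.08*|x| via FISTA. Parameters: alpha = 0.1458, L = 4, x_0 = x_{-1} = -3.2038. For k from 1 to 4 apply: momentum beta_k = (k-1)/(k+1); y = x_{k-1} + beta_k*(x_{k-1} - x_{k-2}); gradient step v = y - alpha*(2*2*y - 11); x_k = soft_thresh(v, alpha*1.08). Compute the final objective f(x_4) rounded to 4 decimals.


FISTA on f(x) = 2*x^2 - 11*x + 1.08*|x|
L = 4, alpha = 0.1458
Iteration 1: beta = 0.0, y = -3.2038 + 0.0*(-3.2038 + 3.2038) = -3.2038
  grad(y) = -23.8152, v = y - alpha*grad = 0.2685
  prox(v) = soft_thresh(0.2685, 0.1575) = 0.111
Iteration 2: beta = 0.3333, y = 0.111 + 0.3333*(0.111 + 3.2038) = 1.2159
  grad(y) = -6.1363, v = y - alpha*grad = 2.1106
  prox(v) = soft_thresh(2.1106, 0.1575) = 1.9531
Iteration 3: beta = 0.5, y = 1.9531 + 0.5*(1.9531 - 0.111) = 2.8742
  grad(y) = 0.4968, v = y - alpha*grad = 2.8018
  prox(v) = soft_thresh(2.8018, 0.1575) = 2.6443
Iteration 4: beta = 0.6, y = 2.6443 + 0.6*(2.6443 - 1.9531) = 3.059
  grad(y) = 1.236, v = y - alpha*grad = 2.8788
  prox(v) = soft_thresh(2.8788, 0.1575) = 2.7213
f(x_4) = 2*2.7213^2 - 11*2.7213 + 1.08*|2.7213| = -12.1843


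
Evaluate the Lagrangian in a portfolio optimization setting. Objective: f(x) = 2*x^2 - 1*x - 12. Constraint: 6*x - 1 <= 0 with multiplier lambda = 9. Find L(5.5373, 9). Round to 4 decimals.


Step 1: Evaluate f(x).
f(5.5373) = 2*5.5373^2 - 1*5.5373 - 12 = 43.7861
Step 2: Evaluate g(x).
g(5.5373) = 6*5.5373 - 1 = 32.2238
Step 3: Compute Lagrangian.
L = 43.7861 + 9*32.2238 = 333.8003


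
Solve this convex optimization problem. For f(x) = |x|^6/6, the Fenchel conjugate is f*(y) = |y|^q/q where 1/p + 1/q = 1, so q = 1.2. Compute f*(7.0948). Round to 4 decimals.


The conjugate exponent q satisfies 1/p + 1/q = 1.
p = 6, so q = 6/(6 - 1) = 1.2
|y|^q = 7.0948^1.2 = 10.4985
f*(7.0948) = 10.4985 / 1.2 = 8.7488


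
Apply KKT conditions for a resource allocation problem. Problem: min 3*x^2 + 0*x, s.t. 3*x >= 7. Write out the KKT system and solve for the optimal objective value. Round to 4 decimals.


Step 1: Try lambda = 0 (constraint inactive).
x_unc = 0/(2*3) = 0.0
Check: 3*0.0 = 0.0 < 7 -- violated!
Step 2: Constraint must be active: 3*x = 7
x* = 7/3 = 2.3333 (rounded; the exact value 7/3 is used below)
lambda = (2*3*(7/3) + 0)/3 = 4.6667
Step 3: Compute optimal value.
f(x*) = 3*(7/3)^2 + 0*(7/3) = 16.3333


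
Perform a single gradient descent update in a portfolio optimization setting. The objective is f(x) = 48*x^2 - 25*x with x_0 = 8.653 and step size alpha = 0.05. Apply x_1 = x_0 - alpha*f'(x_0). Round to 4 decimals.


We compute the gradient at x_0 and apply the update.
f'(x) = 96*x - 25
f'(8.653) = 96*8.653 - 25 = 805.688
x_1 = 8.653 - 0.05*805.688 = -31.6314


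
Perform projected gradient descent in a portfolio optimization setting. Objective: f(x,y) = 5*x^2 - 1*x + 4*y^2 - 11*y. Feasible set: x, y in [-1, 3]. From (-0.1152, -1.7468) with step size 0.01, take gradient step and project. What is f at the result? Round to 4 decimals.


Step 1: Compute gradient at (-0.1152, -1.7468).
grad_x = 2*5*-0.1152 - 1 = -2.152
grad_y = 2*4*-1.7468 - 11 = -24.9744
Step 2: Gradient step.
x_raw = -0.1152 - 0.01*-2.152 = -0.0937
y_raw = -1.7468 - 0.01*-24.9744 = -1.4971
Step 3: Project onto [-1, 3].
x_proj = clip(-0.0937) = -0.0937
y_proj = clip(-1.4971) = -1.0
Step 4: Evaluate f.
f(-0.0937, -1.0) = 15.1376


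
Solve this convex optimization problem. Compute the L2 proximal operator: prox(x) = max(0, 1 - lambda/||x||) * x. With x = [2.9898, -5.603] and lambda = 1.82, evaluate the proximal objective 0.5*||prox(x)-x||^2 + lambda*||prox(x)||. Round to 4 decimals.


Step 1: Compute ||x||.
||x|| = 6.3508
Step 2: Compute scaling factor.
scale = max(0, 1 - 1.82/6.3508) = 0.7134
Step 3: prox(x) = [2.133, -3.9973]
||prox(x)|| = 4.5308
Step 4: Proximal objective.
0.5*||prox-x||^2 = 1.6562
lambda*||prox|| = 8.2461
Total = 9.9022


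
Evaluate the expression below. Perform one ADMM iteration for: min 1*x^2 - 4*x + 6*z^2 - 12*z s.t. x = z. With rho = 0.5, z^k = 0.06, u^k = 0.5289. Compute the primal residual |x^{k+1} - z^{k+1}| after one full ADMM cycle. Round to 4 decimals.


ADMM iteration with rho = 0.5, z^k = 0.06, u^k = 0.5289
Step 1: x-update.
Minimize 1*x^2 - 4*x + (0.5/2)*(x - 0.06 + 0.5289)^2
FOC: (2*1 + 0.5)*x = 4 + 0.5*(0.06 - 0.5289)
x^{k+1} = 1.5062
Step 2: z-update.
Minimize 6*z^2 - 12*z + (0.5/2)*(1.5062 - z + 0.5289)^2
FOC: (2*6 + 0.5)*z = 12 + 0.5*(1.5062 + 0.5289)
z^{k+1} = 1.0414
Step 3: u-update.
u^{k+1} = 0.5289 + 1.5062 - 1.0414 = 0.9937
Step 4: Primal residual = |1.5062 - 1.0414| = 0.4648


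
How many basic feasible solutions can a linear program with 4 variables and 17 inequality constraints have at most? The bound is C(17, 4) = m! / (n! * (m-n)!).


Each vertex corresponds to some choice of n active constraints out of m, so the number of vertices is at most C(m, n) = m! / (n!(m-n)!).
m = 17, n = 4
Numerator: 17 * 16 * 15 * 14
Denominator: 4! = 24
C(17, 4) = 2380


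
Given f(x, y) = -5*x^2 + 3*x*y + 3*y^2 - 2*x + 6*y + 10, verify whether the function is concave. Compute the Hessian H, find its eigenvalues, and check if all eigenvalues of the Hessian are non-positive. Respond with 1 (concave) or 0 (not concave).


The Hessian of f(x,y) = -5*x^2 + 3*x*y + 3*y^2 - 2*x + 6*y + 10 is:
H = [[-10, 3], [3, 6]]
Trace = -10 + 6 = -4
Determinant = -10*6 - (3)^2 = -69
Discriminant = (-4)^2 - 4*-69 = 292.0
Eigenvalues: lambda_1 = -10.544, lambda_2 = 6.544
The function is not concave.

0


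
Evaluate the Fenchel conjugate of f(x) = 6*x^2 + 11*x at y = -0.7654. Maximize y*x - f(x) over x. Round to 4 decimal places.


f*(y) = sup_x {y*x - a*x^2 - b*x} = sup_x {(y-b)*x - a*x^2}
FOC: (y - b) - 2a*x = 0 => x* = (y - b)/(2a)
x* = (-0.7654 - 11)/(2*6) = -0.9805
f*(-0.7654) = (y-b)^2/(4a) = (-0.7654 - 11)^2/(4*6)
= 138.4246/24 = 5.7677


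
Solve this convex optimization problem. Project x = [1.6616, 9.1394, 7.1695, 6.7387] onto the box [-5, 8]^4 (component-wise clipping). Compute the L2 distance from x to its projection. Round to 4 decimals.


Project each component onto [-5, 8].
clip(1.6616) = 1.6616, clip(9.1394) = 8.0, clip(7.1695) = 7.1695, clip(6.7387) = 6.7387
Projection = [1.6616, 8.0, 7.1695, 6.7387]
Squared diffs: [0.0, 1.2982, 0.0, 0.0]
Distance = sqrt(1.2982) = 1.1394


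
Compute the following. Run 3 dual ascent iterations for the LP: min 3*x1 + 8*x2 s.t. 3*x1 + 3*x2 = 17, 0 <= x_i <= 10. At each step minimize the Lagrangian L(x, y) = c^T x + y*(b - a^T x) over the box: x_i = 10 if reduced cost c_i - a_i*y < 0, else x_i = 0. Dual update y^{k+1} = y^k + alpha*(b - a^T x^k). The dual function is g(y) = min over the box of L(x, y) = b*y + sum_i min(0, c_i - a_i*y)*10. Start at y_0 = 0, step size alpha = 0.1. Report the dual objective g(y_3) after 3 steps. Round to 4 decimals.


Dual ascent for LP: min 3*x1 + 8*x2, 3*x1 + 3*x2 = 17, 0 <= x_i <= 10
Step 1: y^k = 0.0, reduced costs: (3.0, 8.0)
  x^k = (0.0, 0.0), subgradient = b - a^T x = 17.0
  y^{k+1} = 0.0 + 0.1*17.0 = 1.7
Step 2: y^k = 1.7, reduced costs: (-2.1, 2.9)
  x^k = (10.0, 0.0), subgradient = b - a^T x = -13.0
  y^{k+1} = 1.7 + 0.1*-13.0 = 0.4
Step 3: y^k = 0.4, reduced costs: (1.8, 6.8)
  x^k = (0.0, 0.0), subgradient = b - a^T x = 17.0
  y^{k+1} = 0.4 + 0.1*17.0 = 2.1
Dual objective at y_3 = 2.1: reduced costs (-3.3, 1.7), box minimizer x = (10.0, 0.0)
g(y_3) = b*y + (c1 - a1*y)*x1 + (c2 - a2*y)*x2 = 17*2.1 + (-3.3)*10.0 + 1.7*0.0 = 35.7 - 33.0 + 0.0 = 2.7


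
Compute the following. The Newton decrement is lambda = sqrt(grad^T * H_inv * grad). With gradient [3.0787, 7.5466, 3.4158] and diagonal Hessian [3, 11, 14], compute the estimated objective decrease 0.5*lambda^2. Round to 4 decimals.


Step 1: H is diagonal, so H^(-1) * g = [1.0262, 0.6861, 0.244].
Step 2: g^T H^(-1) g = sum_i g_i^2 / H_ii
  = (3.0787)^2/3 + (7.5466)^2/11 + (3.4158)^2/14
  = 3.1595 + 5.1774 + 0.8334 = 9.1703
Step 3: Objective decrease = 0.5 * g^T H^(-1) g = 4.5851


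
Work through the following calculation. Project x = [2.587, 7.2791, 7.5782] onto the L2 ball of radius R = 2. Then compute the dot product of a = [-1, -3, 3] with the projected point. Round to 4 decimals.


Step 1: Compute ||x|| (intermediates to 6 decimals).
||x|| = sqrt(2.587^2 + 7.2791^2 + 7.5782^2) = 10.821598
Step 2: Project.
Since ||x|| > R, scale = R/||x|| = 2/10.821598 = 0.184816, proj(x) = scale * x
proj(x) = [0.478119, 1.345294, 1.400573]
Step 3: Dot product.
a^T * proj(x) = -1*0.478119 - 3*1.345294 + 3*1.400573 = -0.3123


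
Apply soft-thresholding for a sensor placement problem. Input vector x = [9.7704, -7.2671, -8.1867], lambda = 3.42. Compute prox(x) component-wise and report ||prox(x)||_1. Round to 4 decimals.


Soft-thresholding with lambda = 3.42:
prox(9.7704) = sign(9.7704)*max(|9.7704| - 3.42, 0) = 6.3504
prox(-7.2671) = sign(-7.2671)*max(|-7.2671| - 3.42, 0) = -3.8471
prox(-8.1867) = sign(-8.1867)*max(|-8.1867| - 3.42, 0) = -4.7667
prox(x) = [6.3504, -3.8471, -4.7667]
||prox(x)||_1 = 6.3504 + 3.8471 + 4.7667 = 14.9642


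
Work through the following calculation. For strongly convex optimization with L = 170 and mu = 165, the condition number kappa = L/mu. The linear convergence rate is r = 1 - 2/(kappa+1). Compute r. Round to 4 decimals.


Step 1: Compute the condition number.
kappa = L/mu = 170/165 = 1.0303
Step 2: Compute the convergence rate.
r = 1 - 2/(kappa + 1) = 1 - 2*mu/(L + mu) = (L - mu)/(L + mu) = 5/335 = 0.0149


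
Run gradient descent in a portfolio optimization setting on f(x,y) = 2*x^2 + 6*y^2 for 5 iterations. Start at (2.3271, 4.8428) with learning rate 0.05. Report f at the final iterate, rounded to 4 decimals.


Gradient descent on f(x,y) = 2*x^2 + 6*y^2.
Starting point: (2.3271, 4.8428), alpha = 0.05
Step 1: grad_x = 2*2*2.3271 = 9.3084, grad_y = 2*6*4.8428 = 58.1136
  x_1 = 2.3271 - 0.05*9.3084 = 1.8617
  y_1 = 4.8428 - 0.05*58.1136 = 1.9371
Step 2: grad_x = 2*2*1.8617 = 7.4467, grad_y = 2*6*1.9371 = 23.2454
  x_2 = 1.8617 - 0.05*7.4467 = 1.4893
  y_2 = 1.9371 - 0.05*23.2454 = 0.7748
Step 3: grad_x = 2*2*1.4893 = 5.9574, grad_y = 2*6*0.7748 = 9.2982
  x_3 = 1.4893 - 0.05*5.9574 = 1.1915
  y_3 = 0.7748 - 0.05*9.2982 = 0.3099
Step 4: grad_x = 2*2*1.1915 = 4.7659, grad_y = 2*6*0.3099 = 3.7193
  x_4 = 1.1915 - 0.05*4.7659 = 0.9532
  y_4 = 0.3099 - 0.05*3.7193 = 0.124
Step 5: grad_x = 2*2*0.9532 = 3.8127, grad_y = 2*6*0.124 = 1.4877
  x_5 = 0.9532 - 0.05*3.8127 = 0.7625
  y_5 = 0.124 - 0.05*1.4877 = 0.0496
f(0.7625, 0.0496) = 2*0.7625^2 + 6*0.0496^2 = 1.1777


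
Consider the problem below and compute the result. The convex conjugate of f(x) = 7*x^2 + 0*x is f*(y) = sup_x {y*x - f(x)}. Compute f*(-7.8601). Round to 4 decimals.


f*(y) = sup_x {y*x - a*x^2 - b*x} = sup_x {(y-b)*x - a*x^2}
FOC: (y - b) - 2a*x = 0 => x* = (y - b)/(2a)
x* = (-7.8601 - 0)/(2*7) = -0.5614
f*(-7.8601) = (y-b)^2/(4a) = (-7.8601 - 0)^2/(4*7)
= 61.7812/28 = 2.2065


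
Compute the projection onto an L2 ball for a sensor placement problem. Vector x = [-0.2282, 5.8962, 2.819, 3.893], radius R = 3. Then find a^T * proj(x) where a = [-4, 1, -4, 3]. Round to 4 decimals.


Step 1: Compute ||x|| (intermediates to 6 decimals).
||x|| = sqrt((-0.2282)^2 + 5.8962^2 + 2.819^2 + 3.893^2) = 7.610484
Step 2: Project.
Since ||x|| > R, scale = R/||x|| = 3/7.610484 = 0.394193, proj(x) = scale * x
proj(x) = [-0.089955, 2.324241, 1.11123, 1.534593]
Step 3: Dot product.
a^T * proj(x) = -4*(-0.089955) + 1*2.324241 - 4*1.11123 + 3*1.534593 = 2.8429


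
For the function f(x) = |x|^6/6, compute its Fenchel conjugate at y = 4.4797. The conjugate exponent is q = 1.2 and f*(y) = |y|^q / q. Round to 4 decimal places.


The conjugate exponent q satisfies 1/p + 1/q = 1.
p = 6, so q = 6/(6 - 1) = 1.2
|y|^q = 4.4797^1.2 = 6.0464
f*(4.4797) = 6.0464 / 1.2 = 5.0387


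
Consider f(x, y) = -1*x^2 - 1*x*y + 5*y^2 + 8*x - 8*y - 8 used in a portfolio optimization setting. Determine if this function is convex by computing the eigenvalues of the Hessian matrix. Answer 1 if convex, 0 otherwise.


The Hessian of f(x,y) = -1*x^2 - 1*x*y + 5*y^2 + 8*x - 8*y - 8 is:
H = [[-2, -1], [-1, 10]]
Trace = -2 + 10 = 8
Determinant = -2*10 - (-1)^2 = -21
Discriminant = (8)^2 - 4*-21 = 148.0
Eigenvalues: lambda_1 = -2.0828, lambda_2 = 10.0828
The function is not convex.

0


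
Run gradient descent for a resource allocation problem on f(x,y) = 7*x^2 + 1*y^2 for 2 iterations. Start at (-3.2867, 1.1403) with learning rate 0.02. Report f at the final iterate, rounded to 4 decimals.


Gradient descent on f(x,y) = 7*x^2 + 1*y^2.
Starting point: (-3.2867, 1.1403), alpha = 0.02
Step 1: grad_x = 2*7*-3.2867 = -46.0138, grad_y = 2*1*1.1403 = 2.2806
  x_1 = -3.2867 - 0.02*-46.0138 = -2.3664
  y_1 = 1.1403 - 0.02*2.2806 = 1.0947
Step 2: grad_x = 2*7*-2.3664 = -33.1299, grad_y = 2*1*1.0947 = 2.1894
  x_2 = -2.3664 - 0.02*-33.1299 = -1.7038
  y_2 = 1.0947 - 0.02*2.1894 = 1.0509
f(-1.7038, 1.0509) = 7*(-1.7038)^2 + 1*1.0509^2 = 21.4255


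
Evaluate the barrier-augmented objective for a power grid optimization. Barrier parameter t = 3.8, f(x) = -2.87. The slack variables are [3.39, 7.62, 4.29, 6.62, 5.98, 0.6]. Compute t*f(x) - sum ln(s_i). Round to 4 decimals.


Step 1: Compute log-barrier.
ln values: [1.2208, 2.0308, 1.4563, 1.8901, 1.7884, -0.5108]
phi = -(1.2208 + 2.0308 + 1.4563 + 1.8901 + 1.7884 - 0.5108) = -7.8756
Step 2: Compute augmented objective.
t*f(x) = 3.8*-2.87 = -10.906
Total = -10.906 - 7.8756 = -18.7816


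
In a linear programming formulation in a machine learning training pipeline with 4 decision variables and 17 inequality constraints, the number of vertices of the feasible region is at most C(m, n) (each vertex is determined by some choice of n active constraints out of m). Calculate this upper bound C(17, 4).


Each vertex corresponds to some choice of n active constraints out of m, so the number of vertices is at most C(m, n) = m! / (n!(m-n)!).
m = 17, n = 4
Numerator: 17 * 16 * 15 * 14
Denominator: 4! = 24
C(17, 4) = 2380


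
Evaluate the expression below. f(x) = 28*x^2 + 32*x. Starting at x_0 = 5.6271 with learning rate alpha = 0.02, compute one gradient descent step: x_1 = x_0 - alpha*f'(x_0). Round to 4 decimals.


We compute the gradient at x_0 and apply the update.
f'(x) = 56*x + 32
f'(5.6271) = 56*5.6271 + 32 = 347.1176
x_1 = 5.6271 - 0.02*347.1176 = -1.3153


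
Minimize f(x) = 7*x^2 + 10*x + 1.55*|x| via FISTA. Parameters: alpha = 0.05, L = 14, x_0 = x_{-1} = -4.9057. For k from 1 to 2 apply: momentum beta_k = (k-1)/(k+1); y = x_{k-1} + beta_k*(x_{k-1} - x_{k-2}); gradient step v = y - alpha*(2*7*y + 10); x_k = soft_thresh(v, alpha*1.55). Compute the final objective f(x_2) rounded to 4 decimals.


FISTA on f(x) = 7*x^2 + 10*x + 1.55*|x|
L = 14, alpha = 0.05
Iteration 1: beta = 0.0, y = -4.9057 + 0.0*(-4.9057 + 4.9057) = -4.9057
  grad(y) = -58.6798, v = y - alpha*grad = -1.9717
  prox(v) = soft_thresh(-1.9717, 0.0775) = -1.8942
Iteration 2: beta = 0.3333, y = -1.8942 + 0.3333*(-1.8942 + 4.9057) = -0.8904
  grad(y) = -2.4653, v = y - alpha*grad = -0.7671
  prox(v) = soft_thresh(-0.7671, 0.0775) = -0.6896
f(x_2) = 7*(-0.6896)^2 + 10*(-0.6896) + 1.55*|-0.6896| = -2.4983


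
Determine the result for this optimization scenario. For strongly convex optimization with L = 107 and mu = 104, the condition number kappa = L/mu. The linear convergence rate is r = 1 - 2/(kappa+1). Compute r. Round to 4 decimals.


Step 1: Compute the condition number.
kappa = L/mu = 107/104 = 1.0288
Step 2: Compute the convergence rate.
r = 1 - 2/(kappa + 1) = 1 - 2*mu/(L + mu) = (L - mu)/(L + mu) = 3/211 = 0.0142


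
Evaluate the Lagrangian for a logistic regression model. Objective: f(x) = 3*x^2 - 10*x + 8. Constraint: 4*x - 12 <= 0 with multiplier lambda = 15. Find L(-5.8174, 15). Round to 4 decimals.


Step 1: Evaluate f(x).
f(-5.8174) = 3*(-5.8174)^2 - 10*(-5.8174) + 8 = 167.7004
Step 2: Evaluate g(x).
g(-5.8174) = 4*-5.8174 - 12 = -35.2696
Step 3: Compute Lagrangian.
L = 167.7004 + 15*-35.2696 = -361.3436


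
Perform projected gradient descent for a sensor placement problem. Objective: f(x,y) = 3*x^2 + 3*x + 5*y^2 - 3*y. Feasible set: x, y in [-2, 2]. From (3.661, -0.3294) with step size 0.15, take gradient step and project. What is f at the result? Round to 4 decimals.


Step 1: Compute gradient at (3.661, -0.3294).
grad_x = 2*3*3.661 + 3 = 24.966
grad_y = 2*5*-0.3294 - 3 = -6.294
Step 2: Gradient step.
x_raw = 3.661 - 0.15*24.966 = -0.0839
y_raw = -0.3294 - 0.15*-6.294 = 0.6147
Step 3: Project onto [-2, 2].
x_proj = clip(-0.0839) = -0.0839
y_proj = clip(0.6147) = 0.6147
Step 4: Evaluate f.
f(-0.0839, 0.6147) = -0.1854


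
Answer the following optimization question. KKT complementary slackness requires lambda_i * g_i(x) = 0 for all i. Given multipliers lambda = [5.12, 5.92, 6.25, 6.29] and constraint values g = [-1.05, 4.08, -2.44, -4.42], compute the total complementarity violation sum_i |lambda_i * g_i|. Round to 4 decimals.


KKT complementary slackness check:
lambda_1 * g_1 = 5.12 * -1.05 = -5.376
lambda_2 * g_2 = 5.92 * 4.08 = 24.1536
lambda_3 * g_3 = 6.25 * -2.44 = -15.25
lambda_4 * g_4 = 6.29 * -4.42 = -27.8018
Total violation = 5.376 + 24.1536 + 15.25 + 27.8018 = 72.5814


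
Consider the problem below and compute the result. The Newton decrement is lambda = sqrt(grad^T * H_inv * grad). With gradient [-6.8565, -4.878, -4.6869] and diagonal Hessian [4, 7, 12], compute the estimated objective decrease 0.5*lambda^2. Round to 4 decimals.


Step 1: H is diagonal, so H^(-1) * g = [-1.7141, -0.6969, -0.3906].
Step 2: g^T H^(-1) g = sum_i g_i^2 / H_ii
  = (-6.8565)^2/4 + (-4.878)^2/7 + (-4.6869)^2/12
  = 11.7529 + 3.3993 + 1.8306 = 16.9828
Step 3: Objective decrease = 0.5 * g^T H^(-1) g = 8.4914


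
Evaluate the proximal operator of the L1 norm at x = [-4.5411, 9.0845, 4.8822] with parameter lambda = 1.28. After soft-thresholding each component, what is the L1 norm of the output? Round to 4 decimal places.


Soft-thresholding with lambda = 1.28:
prox(-4.5411) = sign(-4.5411)*max(|-4.5411| - 1.28, 0) = -3.2611
prox(9.0845) = sign(9.0845)*max(|9.0845| - 1.28, 0) = 7.8045
prox(4.8822) = sign(4.8822)*max(|4.8822| - 1.28, 0) = 3.6022
prox(x) = [-3.2611, 7.8045, 3.6022]
||prox(x)||_1 = 3.2611 + 7.8045 + 3.6022 = 14.6678


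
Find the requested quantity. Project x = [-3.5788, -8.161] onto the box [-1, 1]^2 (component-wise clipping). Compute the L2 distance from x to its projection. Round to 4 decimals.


Project each component onto [-1, 1].
clip(-3.5788) = -1.0, clip(-8.161) = -1.0
Projection = [-1.0, -1.0]
Squared diffs: [6.6502, 51.2799]
Distance = sqrt(57.9301) = 7.6112


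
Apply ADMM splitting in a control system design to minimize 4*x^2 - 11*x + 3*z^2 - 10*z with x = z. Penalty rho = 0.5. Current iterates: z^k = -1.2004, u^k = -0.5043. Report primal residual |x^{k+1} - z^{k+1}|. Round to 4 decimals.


ADMM iteration with rho = 0.5, z^k = -1.2004, u^k = -0.5043
Step 1: x-update.
Minimize 4*x^2 - 11*x + (0.5/2)*(x + 1.2004 - 0.5043)^2
FOC: (2*4 + 0.5)*x = 11 + 0.5*(-1.2004 + 0.5043)
x^{k+1} = 1.2532
Step 2: z-update.
Minimize 3*z^2 - 10*z + (0.5/2)*(1.2532 - z - 0.5043)^2
FOC: (2*3 + 0.5)*z = 10 + 0.5*(1.2532 - 0.5043)
z^{k+1} = 1.5961
Step 3: u-update.
u^{k+1} = -0.5043 + 1.2532 - 1.5961 = -0.8472
Step 4: Primal residual = |1.2532 - 1.5961| = 0.3429


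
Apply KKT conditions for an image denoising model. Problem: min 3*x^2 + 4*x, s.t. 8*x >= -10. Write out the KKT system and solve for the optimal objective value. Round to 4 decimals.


Step 1: Try lambda = 0 (constraint inactive).
Stationarity: 2*3*x + 4 = 0
x* = -4/(2*3) = -2/3 = -0.6667 (rounded; the exact value -2/3 is used below)
Check constraint: 8*-0.6667 = -5.3336 >= -10 -- satisfied.
Step 2: Compute optimal value.
f(x*) = 3*(-2/3)^2 + 4*(-2/3) = -1.3333


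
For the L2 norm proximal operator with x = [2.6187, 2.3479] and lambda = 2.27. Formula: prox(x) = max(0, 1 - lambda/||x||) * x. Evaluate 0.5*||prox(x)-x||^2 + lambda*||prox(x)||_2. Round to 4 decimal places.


Step 1: Compute ||x||.
||x|| = 3.5171
Step 2: Compute scaling factor.
scale = max(0, 1 - 2.27/3.5171) = 0.3546
Step 3: prox(x) = [0.9286, 0.8325]
||prox(x)|| = 1.2471
Step 4: Proximal objective.
0.5*||prox-x||^2 = 2.5765
lambda*||prox|| = 2.8309
Total = 5.4074


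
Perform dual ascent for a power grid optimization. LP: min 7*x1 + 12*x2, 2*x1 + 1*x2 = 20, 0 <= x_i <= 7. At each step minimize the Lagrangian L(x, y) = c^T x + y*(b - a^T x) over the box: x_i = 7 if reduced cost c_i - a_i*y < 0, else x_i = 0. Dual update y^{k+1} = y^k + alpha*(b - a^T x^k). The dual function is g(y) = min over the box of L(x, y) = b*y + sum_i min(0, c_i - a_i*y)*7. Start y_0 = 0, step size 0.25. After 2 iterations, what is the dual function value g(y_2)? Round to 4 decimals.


Dual ascent for LP: min 7*x1 + 12*x2, 2*x1 + 1*x2 = 20, 0 <= x_i <= 7
Step 1: y^k = 0.0, reduced costs: (7.0, 12.0)
  x^k = (0.0, 0.0), subgradient = b - a^T x = 20.0
  y^{k+1} = 0.0 + 0.25*20.0 = 5.0
Step 2: y^k = 5.0, reduced costs: (-3.0, 7.0)
  x^k = (7.0, 0.0), subgradient = b - a^T x = 6.0
  y^{k+1} = 5.0 + 0.25*6.0 = 6.5
Dual objective at y_2 = 6.5: reduced costs (-6.0, 5.5), box minimizer x = (7.0, 0.0)
g(y_2) = b*y + (c1 - a1*y)*x1 + (c2 - a2*y)*x2 = 20*6.5 + (-6.0)*7.0 + 5.5*0.0 = 130.0 - 42.0 + 0.0 = 88.0


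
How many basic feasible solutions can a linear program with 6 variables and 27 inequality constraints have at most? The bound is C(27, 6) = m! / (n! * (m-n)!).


Each vertex corresponds to some choice of n active constraints out of m, so the number of vertices is at most C(m, n) = m! / (n!(m-n)!).
m = 27, n = 6
Numerator: 27 * 26 * 25 * 24 * 23 * 22
Denominator: 6! = 720
C(27, 6) = 296010


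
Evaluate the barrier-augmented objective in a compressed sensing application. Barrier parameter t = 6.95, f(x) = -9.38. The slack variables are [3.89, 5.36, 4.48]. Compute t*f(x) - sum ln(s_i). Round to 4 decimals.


Step 1: Compute log-barrier.
ln values: [1.3584, 1.679, 1.4996]
phi = -(1.3584 + 1.679 + 1.4996) = -4.537
Step 2: Compute augmented objective.
t*f(x) = 6.95*-9.38 = -65.191
Total = -65.191 - 4.537 = -69.728


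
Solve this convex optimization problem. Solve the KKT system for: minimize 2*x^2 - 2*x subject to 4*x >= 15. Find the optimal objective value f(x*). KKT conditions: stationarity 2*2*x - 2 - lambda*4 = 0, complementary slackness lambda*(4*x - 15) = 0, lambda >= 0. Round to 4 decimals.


Step 1: Try lambda = 0 (constraint inactive).
x_unc = 2/(2*2) = 0.5
Check: 4*0.5 = 2.0 < 15 -- violated!
Step 2: Constraint must be active: 4*x = 15
x* = 15/4 = 3.75
lambda = (2*2*3.75 - 2)/4 = 3.25
Step 3: Compute optimal value.
f(x*) = 2*3.75^2 - 2*3.75 = 20.625


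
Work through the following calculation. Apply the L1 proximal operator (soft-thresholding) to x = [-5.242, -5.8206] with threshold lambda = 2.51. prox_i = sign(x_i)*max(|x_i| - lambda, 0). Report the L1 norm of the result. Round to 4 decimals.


Soft-thresholding with lambda = 2.51:
prox(-5.242) = sign(-5.242)*max(|-5.242| - 2.51, 0) = -2.732
prox(-5.8206) = sign(-5.8206)*max(|-5.8206| - 2.51, 0) = -3.3106
prox(x) = [-2.732, -3.3106]
||prox(x)||_1 = 2.732 + 3.3106 = 6.0426


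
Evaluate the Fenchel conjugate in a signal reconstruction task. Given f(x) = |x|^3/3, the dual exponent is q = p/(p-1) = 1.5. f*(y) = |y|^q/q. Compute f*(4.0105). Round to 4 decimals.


The conjugate exponent q satisfies 1/p + 1/q = 1.
p = 3, so q = 3/(3 - 1) = 1.5
|y|^q = 4.0105^1.5 = 8.0315
f*(4.0105) = 8.0315 / 1.5 = 5.3543


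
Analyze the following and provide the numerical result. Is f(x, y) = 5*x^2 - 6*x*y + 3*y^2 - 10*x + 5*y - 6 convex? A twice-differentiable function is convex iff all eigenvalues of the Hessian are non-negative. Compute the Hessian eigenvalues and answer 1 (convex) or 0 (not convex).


The Hessian of f(x,y) = 5*x^2 - 6*x*y + 3*y^2 - 10*x + 5*y - 6 is:
H = [[10, -6], [-6, 6]]
Trace = 10 + 6 = 16
Determinant = 10*6 - (-6)^2 = 24
Discriminant = (16)^2 - 4*24 = 160.0
Eigenvalues: lambda_1 = 1.6754, lambda_2 = 14.3246
The function is convex.

1


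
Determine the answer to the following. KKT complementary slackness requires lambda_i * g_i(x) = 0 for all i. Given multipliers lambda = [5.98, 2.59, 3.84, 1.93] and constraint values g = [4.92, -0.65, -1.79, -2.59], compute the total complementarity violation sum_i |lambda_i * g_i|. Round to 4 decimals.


KKT complementary slackness check:
lambda_1 * g_1 = 5.98 * 4.92 = 29.4216
lambda_2 * g_2 = 2.59 * -0.65 = -1.6835
lambda_3 * g_3 = 3.84 * -1.79 = -6.8736
lambda_4 * g_4 = 1.93 * -2.59 = -4.9987
Total violation = 29.4216 + 1.6835 + 6.8736 + 4.9987 = 42.9774


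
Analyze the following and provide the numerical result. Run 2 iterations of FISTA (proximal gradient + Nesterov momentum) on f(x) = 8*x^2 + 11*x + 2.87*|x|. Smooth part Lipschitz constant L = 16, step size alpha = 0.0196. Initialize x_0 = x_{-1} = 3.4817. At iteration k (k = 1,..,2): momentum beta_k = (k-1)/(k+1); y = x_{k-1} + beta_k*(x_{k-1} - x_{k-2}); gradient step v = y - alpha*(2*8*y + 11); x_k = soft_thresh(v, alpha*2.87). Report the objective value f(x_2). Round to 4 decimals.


FISTA on f(x) = 8*x^2 + 11*x + 2.87*|x|
L = 16, alpha = 0.0196
Iteration 1: beta = 0.0, y = 3.4817 + 0.0*(3.4817 - 3.4817) = 3.4817
  grad(y) = 66.7072, v = y - alpha*grad = 2.1742
  prox(v) = soft_thresh(2.1742, 0.0563) = 2.118
Iteration 2: beta = 0.3333, y = 2.118 + 0.3333*(2.118 - 3.4817) = 1.6634
  grad(y) = 37.6147, v = y - alpha*grad = 0.9262
  prox(v) = soft_thresh(0.9262, 0.0563) = 0.8699
f(x_2) = 8*0.8699^2 + 11*0.8699 + 2.87*|0.8699| = 18.1198
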